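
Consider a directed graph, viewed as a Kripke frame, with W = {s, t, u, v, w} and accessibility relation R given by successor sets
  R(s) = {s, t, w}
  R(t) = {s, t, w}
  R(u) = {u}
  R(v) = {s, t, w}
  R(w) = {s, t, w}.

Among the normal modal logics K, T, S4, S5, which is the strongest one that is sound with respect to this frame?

K

Reflexive (axiom T): no — v is not related to itself.
Transitive (axiom 4): yes — every two-step R-path is closed by a direct edge.
Euclidean (axiom 5): yes — any two successors of a common world are R-related.
So F validates K; T would additionally require R to be reflexive. The strongest is K.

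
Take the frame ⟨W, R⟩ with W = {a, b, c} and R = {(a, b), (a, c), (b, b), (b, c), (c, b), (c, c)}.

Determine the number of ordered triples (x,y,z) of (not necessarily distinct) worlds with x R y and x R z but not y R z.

0

R is Euclidean; there are no such tuples.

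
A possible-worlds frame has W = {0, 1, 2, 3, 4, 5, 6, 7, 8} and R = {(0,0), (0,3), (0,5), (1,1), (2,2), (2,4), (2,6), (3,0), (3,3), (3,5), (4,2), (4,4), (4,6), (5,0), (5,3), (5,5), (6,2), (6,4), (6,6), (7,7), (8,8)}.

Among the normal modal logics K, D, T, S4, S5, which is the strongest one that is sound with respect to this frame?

Serial (axiom D): yes — every world has a successor (e.g. 0 R 0).
Reflexive (axiom T): yes — every world is R-related to itself.
Transitive (axiom 4): yes — every two-step R-path is closed by a direct edge.
Euclidean (axiom 5): yes — any two successors of a common world are R-related.
So F validates K, D, T, S4, S5. The strongest is S5.

S5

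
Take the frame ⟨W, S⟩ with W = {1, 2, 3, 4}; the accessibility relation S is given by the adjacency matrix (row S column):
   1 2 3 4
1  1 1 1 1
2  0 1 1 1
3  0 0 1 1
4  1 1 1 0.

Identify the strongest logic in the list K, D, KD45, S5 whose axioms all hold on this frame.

D

Serial (axiom D): yes — every world has a successor (e.g. 1 S 1).
Euclidean (axiom 5): no — 1 S 3 and 1 S 2, but not 3 S 2.
Transitive (axiom 4): no — 2 S 4 and 4 S 1, but not 2 S 1.
Reflexive (axiom T): no — 4 is not related to itself.
So F validates K, D; KD45 would additionally require S to be Euclidean and transitive. The strongest is D.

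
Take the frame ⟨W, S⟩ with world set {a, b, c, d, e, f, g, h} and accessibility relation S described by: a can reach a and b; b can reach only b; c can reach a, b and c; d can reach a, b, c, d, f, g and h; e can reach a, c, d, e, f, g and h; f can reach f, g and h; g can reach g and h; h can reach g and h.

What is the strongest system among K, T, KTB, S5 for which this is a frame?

Reflexive (axiom T): yes — every world is S-related to itself.
Symmetric (axiom B): no — a S b but not b S a.
Euclidean (axiom 5): no — c S b and c S a, but not b S a.
So F validates K, T; KTB would additionally require S to be symmetric. The strongest is T.

T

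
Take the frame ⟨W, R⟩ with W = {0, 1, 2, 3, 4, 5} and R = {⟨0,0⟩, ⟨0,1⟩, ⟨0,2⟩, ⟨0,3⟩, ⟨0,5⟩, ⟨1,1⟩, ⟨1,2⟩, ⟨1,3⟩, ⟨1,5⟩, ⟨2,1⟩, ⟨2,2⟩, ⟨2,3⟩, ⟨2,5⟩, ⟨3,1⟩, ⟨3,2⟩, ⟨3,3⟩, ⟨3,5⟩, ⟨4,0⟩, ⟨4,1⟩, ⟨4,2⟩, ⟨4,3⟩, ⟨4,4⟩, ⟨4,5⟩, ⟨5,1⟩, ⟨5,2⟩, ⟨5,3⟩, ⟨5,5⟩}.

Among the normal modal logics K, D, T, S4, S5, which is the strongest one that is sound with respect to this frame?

Serial (axiom D): yes — every world has a successor (e.g. 0 R 0).
Reflexive (axiom T): yes — every world is R-related to itself.
Transitive (axiom 4): yes — every two-step R-path is closed by a direct edge.
Euclidean (axiom 5): no — 4 R 1 and 4 R 0, but not 1 R 0.
So F validates K, D, T, S4; S5 would additionally require R to be Euclidean. The strongest is S4.

S4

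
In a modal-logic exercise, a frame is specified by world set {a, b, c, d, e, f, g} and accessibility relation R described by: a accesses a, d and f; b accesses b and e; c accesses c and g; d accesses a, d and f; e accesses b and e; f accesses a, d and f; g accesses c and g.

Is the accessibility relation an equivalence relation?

Yes

Reflexive: yes — every world is R-related to itself.
Symmetric: yes — every pair in R has its reverse in R.
Transitive: yes — every two-step R-path is closed by a direct edge.
So R is an equivalence relation.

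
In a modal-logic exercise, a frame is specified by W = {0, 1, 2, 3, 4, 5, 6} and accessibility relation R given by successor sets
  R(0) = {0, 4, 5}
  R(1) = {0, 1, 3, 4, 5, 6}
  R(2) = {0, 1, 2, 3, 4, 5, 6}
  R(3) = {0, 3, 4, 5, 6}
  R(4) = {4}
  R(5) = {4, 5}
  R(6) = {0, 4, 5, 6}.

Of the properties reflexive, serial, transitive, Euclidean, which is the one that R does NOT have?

Reflexive: yes — every world is R-related to itself.
Serial: yes — every world has a successor (e.g. 0 R 0).
Transitive: yes — every two-step R-path is closed by a direct edge.
Euclidean: no — 0 R 4 and 0 R 5, but not 4 R 5.
Only Euclidean fails.

Euclidean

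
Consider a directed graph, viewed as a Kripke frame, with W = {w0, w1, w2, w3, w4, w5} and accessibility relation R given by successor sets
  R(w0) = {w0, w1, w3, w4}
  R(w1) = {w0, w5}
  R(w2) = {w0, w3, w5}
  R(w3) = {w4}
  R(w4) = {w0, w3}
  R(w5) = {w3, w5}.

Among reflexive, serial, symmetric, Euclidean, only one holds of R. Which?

serial

Reflexive: no — w1 is not related to itself.
Serial: yes — every world has a successor (e.g. w0 R w0).
Symmetric: no — w0 R w3 but not w3 R w0.
Euclidean: no — w0 R w1 and w0 R w3, but not w1 R w3.
Only serial holds.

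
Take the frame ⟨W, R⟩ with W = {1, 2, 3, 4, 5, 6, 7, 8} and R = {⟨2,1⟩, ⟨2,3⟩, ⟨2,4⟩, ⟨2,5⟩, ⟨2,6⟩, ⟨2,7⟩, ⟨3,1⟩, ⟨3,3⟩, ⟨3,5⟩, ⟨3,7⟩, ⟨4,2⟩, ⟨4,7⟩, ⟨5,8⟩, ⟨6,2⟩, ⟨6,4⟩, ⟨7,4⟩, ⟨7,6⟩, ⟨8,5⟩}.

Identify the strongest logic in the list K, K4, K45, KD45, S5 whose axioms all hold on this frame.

K

Transitive (axiom 4): no — 2 R 5 and 5 R 8, but not 2 R 8.
Euclidean (axiom 5): no — 2 R 1 and 2 R 3, but not 1 R 3.
Serial (axiom D): no — 1 has no R-successor.
Reflexive (axiom T): no — 1 is not related to itself.
So F validates K; K4 would additionally require R to be transitive. The strongest is K.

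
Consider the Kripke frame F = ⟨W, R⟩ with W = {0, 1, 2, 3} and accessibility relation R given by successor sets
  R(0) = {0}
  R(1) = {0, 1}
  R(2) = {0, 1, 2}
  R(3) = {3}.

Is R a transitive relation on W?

Transitive: yes — every two-step R-path is closed by a direct edge.

Yes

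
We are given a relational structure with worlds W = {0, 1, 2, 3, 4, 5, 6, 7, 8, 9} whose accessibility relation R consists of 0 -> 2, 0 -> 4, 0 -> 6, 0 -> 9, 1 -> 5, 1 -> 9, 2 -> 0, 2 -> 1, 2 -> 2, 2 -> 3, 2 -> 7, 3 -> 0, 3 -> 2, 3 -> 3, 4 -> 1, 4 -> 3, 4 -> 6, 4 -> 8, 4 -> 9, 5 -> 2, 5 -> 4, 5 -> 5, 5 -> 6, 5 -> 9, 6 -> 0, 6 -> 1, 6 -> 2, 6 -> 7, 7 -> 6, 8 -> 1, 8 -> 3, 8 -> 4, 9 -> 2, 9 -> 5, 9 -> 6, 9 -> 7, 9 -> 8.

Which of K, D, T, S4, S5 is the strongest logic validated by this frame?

D

Serial (axiom D): yes — every world has a successor (e.g. 0 R 2).
Reflexive (axiom T): no — 0 is not related to itself.
Transitive (axiom 4): no — 0 R 2 and 2 R 1, but not 0 R 1.
Euclidean (axiom 5): no — 0 R 2 and 0 R 4, but not 2 R 4.
So F validates K, D; T would additionally require R to be reflexive. The strongest is D.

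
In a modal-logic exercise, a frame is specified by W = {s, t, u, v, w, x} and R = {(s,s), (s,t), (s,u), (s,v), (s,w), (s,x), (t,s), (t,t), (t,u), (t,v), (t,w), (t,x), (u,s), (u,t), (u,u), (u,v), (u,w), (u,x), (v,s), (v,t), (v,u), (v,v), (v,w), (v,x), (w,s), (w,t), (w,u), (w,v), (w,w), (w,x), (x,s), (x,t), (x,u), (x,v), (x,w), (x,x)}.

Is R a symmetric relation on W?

Yes

Symmetric: yes — every pair in R has its reverse in R.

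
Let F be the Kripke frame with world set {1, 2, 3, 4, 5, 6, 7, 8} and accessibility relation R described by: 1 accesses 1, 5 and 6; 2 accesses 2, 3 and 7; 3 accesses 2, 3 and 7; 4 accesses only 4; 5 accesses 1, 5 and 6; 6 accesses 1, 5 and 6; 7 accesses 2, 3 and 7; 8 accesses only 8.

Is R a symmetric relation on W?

Symmetric: yes — every pair in R has its reverse in R.

Yes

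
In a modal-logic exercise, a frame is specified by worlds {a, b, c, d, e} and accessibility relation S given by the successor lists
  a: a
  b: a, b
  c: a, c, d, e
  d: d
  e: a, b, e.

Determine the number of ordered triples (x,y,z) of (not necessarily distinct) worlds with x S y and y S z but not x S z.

Enumerating: (c,e,b).

1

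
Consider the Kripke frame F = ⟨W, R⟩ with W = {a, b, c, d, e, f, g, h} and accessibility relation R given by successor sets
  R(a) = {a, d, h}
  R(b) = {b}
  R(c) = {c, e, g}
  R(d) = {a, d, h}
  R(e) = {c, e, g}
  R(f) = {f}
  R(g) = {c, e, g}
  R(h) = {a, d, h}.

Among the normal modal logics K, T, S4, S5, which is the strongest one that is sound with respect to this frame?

S5

Reflexive (axiom T): yes — every world is R-related to itself.
Transitive (axiom 4): yes — every two-step R-path is closed by a direct edge.
Euclidean (axiom 5): yes — any two successors of a common world are R-related.
So F validates K, T, S4, S5. The strongest is S5.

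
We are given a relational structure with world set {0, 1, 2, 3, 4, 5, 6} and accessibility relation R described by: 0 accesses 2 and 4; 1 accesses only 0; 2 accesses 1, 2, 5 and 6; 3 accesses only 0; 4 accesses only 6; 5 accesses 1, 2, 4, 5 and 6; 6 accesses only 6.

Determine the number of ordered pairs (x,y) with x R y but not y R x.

10

Enumerating: (0,2), (0,4), (1,0), (2,1), (2,6), (3,0), (4,6), (5,1), (5,4), (5,6).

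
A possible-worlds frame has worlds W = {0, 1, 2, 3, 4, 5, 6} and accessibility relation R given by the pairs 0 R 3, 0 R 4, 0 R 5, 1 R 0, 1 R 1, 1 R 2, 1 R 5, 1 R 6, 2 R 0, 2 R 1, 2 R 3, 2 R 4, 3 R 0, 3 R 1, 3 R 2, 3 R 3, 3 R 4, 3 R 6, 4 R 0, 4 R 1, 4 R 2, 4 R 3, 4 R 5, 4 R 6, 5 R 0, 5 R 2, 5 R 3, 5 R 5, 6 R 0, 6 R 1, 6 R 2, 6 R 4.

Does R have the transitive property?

Transitive: no — 0 R 3 and 3 R 1, but not 0 R 1.

No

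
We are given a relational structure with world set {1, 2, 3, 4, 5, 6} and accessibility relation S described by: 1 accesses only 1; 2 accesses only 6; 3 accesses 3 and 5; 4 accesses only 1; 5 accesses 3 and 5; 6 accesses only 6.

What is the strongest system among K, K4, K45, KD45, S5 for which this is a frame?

Transitive (axiom 4): yes — every two-step S-path is closed by a direct edge.
Euclidean (axiom 5): yes — any two successors of a common world are S-related.
Serial (axiom D): yes — every world has a successor (e.g. 1 S 1).
Reflexive (axiom T): no — 2 is not related to itself.
So F validates K, K4, K45, KD45; S5 would additionally require S to be reflexive. The strongest is KD45.

KD45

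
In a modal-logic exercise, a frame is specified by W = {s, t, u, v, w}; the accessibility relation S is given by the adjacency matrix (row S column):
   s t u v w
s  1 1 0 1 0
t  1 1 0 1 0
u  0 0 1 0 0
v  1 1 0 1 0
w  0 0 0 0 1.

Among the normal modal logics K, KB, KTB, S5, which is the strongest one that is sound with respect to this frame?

Symmetric (axiom B): yes — every pair in S has its reverse in S.
Reflexive (axiom T): yes — every world is S-related to itself.
Euclidean (axiom 5): yes — any two successors of a common world are S-related.
So F validates K, KB, KTB, S5. The strongest is S5.

S5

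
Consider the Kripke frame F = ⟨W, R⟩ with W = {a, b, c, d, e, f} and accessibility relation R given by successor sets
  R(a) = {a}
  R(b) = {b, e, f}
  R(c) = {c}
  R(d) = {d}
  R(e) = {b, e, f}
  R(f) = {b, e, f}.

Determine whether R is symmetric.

Symmetric: yes — every pair in R has its reverse in R.

Yes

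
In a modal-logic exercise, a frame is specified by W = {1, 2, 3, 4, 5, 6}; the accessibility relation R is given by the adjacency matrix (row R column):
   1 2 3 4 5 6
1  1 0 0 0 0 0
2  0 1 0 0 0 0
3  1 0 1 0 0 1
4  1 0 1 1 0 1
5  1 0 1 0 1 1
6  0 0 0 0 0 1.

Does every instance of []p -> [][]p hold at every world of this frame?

Yes

Axiom 4 corresponds to the accessibility relation being transitive.
Transitive: yes — every two-step R-path is closed by a direct edge.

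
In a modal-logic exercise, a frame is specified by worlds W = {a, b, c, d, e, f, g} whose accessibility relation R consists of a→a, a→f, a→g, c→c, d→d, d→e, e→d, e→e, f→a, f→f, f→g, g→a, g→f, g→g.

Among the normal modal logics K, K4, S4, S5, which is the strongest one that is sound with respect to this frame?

Transitive (axiom 4): yes — every two-step R-path is closed by a direct edge.
Reflexive (axiom T): no — b is not related to itself.
Euclidean (axiom 5): yes — any two successors of a common world are R-related.
So F validates K, K4; S4 would additionally require R to be reflexive. The strongest is K4.

K4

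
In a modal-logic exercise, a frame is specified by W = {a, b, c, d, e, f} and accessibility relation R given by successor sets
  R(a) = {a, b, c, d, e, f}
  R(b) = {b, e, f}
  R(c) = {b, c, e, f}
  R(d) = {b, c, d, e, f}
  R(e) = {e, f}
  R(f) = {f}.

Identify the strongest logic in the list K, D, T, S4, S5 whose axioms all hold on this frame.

S4

Serial (axiom D): yes — every world has a successor (e.g. a R a).
Reflexive (axiom T): yes — every world is R-related to itself.
Transitive (axiom 4): yes — every two-step R-path is closed by a direct edge.
Euclidean (axiom 5): no — a R b and a R c, but not b R c.
So F validates K, D, T, S4; S5 would additionally require R to be Euclidean. The strongest is S4.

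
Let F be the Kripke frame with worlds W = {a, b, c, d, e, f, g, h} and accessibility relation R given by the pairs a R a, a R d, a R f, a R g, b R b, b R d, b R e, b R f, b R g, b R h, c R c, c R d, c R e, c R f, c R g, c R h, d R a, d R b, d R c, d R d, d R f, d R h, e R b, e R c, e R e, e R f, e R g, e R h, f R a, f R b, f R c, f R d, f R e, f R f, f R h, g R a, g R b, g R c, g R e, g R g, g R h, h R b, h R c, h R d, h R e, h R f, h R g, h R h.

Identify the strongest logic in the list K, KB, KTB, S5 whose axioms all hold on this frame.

KTB

Symmetric (axiom B): yes — every pair in R has its reverse in R.
Reflexive (axiom T): yes — every world is R-related to itself.
Euclidean (axiom 5): no — a R d and a R g, but not d R g.
So F validates K, KB, KTB; S5 would additionally require R to be Euclidean. The strongest is KTB.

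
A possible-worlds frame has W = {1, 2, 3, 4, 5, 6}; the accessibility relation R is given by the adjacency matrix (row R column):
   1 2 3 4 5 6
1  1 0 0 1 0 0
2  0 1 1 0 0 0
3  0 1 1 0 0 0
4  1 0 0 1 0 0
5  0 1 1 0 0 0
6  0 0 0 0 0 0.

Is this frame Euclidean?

Euclidean: yes — any two successors of a common world are R-related.

Yes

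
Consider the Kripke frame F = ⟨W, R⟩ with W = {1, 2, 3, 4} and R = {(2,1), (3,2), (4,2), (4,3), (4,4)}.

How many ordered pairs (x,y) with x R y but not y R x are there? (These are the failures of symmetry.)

Enumerating: (2,1), (3,2), (4,2), (4,3).

4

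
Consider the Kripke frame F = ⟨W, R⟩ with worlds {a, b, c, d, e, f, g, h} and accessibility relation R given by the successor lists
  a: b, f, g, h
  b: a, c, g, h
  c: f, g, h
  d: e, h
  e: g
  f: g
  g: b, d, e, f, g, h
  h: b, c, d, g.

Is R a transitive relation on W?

No

Transitive: no — a R b and b R c, but not a R c.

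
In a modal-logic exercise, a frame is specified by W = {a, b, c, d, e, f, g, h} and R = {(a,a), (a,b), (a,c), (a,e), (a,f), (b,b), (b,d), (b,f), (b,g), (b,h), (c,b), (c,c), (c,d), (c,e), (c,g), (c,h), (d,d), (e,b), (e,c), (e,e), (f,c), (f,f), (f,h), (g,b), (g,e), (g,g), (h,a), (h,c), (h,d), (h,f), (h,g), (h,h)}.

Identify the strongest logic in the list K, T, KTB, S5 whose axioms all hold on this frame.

Reflexive (axiom T): yes — every world is R-related to itself.
Symmetric (axiom B): no — a R b but not b R a.
Euclidean (axiom 5): no — a R b and a R c, but not b R c.
So F validates K, T; KTB would additionally require R to be symmetric. The strongest is T.

T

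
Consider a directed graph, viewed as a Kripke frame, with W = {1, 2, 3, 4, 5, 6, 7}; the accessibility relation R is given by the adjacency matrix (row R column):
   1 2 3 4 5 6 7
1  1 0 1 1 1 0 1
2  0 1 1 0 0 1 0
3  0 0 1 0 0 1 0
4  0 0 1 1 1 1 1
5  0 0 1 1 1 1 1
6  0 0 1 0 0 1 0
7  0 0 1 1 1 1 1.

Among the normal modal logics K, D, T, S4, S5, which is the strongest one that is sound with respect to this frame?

Serial (axiom D): yes — every world has a successor (e.g. 1 R 1).
Reflexive (axiom T): yes — every world is R-related to itself.
Transitive (axiom 4): no — 1 R 3 and 3 R 6, but not 1 R 6.
Euclidean (axiom 5): no — 1 R 3 and 1 R 4, but not 3 R 4.
So F validates K, D, T; S4 would additionally require R to be transitive. The strongest is T.

T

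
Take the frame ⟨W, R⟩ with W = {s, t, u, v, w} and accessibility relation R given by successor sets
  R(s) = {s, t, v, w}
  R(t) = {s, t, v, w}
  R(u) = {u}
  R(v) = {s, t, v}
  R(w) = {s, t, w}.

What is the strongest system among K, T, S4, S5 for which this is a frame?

Reflexive (axiom T): yes — every world is R-related to itself.
Transitive (axiom 4): no — v R s and s R w, but not v R w.
Euclidean (axiom 5): no — s R v and s R w, but not v R w.
So F validates K, T; S4 would additionally require R to be transitive. The strongest is T.

T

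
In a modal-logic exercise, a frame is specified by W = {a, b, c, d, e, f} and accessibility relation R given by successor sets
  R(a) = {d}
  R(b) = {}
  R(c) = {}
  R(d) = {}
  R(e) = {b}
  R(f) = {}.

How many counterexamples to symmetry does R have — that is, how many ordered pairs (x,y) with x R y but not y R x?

Enumerating: (a,d), (e,b).

2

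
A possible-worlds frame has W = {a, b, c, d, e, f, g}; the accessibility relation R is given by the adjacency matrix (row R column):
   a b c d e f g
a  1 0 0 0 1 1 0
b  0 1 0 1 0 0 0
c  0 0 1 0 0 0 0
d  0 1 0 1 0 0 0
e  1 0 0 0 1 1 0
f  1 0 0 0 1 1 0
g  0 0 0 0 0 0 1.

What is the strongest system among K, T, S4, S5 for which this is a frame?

Reflexive (axiom T): yes — every world is R-related to itself.
Transitive (axiom 4): yes — every two-step R-path is closed by a direct edge.
Euclidean (axiom 5): yes — any two successors of a common world are R-related.
So F validates K, T, S4, S5. The strongest is S5.

S5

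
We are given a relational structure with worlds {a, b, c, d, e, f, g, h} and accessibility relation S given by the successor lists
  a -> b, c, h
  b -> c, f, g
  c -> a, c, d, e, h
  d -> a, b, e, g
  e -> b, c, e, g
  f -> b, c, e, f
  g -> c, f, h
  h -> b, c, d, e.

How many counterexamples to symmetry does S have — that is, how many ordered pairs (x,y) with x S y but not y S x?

Enumerating: (a,b), (a,h), (b,c), (b,g), (c,d), (d,a), (d,b), (d,e), (d,g), (e,b), (e,g), (f,c), … and 7 more.
Total: 19.

19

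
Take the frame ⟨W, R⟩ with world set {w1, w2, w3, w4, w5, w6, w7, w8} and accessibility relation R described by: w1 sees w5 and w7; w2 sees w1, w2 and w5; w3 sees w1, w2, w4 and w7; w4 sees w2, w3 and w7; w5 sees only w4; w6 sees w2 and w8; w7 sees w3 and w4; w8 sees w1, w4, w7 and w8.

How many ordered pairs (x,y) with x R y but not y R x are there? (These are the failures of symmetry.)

13

Enumerating: (w1,w5), (w1,w7), (w2,w1), (w2,w5), (w3,w1), (w3,w2), (w4,w2), (w5,w4), (w6,w2), (w6,w8), (w8,w1), (w8,w4), (w8,w7).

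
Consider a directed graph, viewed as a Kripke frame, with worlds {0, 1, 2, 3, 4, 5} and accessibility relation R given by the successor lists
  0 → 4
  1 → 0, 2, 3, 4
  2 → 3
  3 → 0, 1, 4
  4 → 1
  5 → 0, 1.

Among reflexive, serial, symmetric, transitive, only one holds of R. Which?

Reflexive: no — 0 is not related to itself.
Serial: yes — every world has a successor (e.g. 0 R 4).
Symmetric: no — 0 R 4 but not 4 R 0.
Transitive: no — 0 R 4 and 4 R 1, but not 0 R 1.
Only serial holds.

serial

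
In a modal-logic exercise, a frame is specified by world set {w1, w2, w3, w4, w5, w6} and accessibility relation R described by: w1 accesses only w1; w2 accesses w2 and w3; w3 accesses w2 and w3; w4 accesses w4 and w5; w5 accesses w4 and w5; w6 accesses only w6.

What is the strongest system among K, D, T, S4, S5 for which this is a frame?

Serial (axiom D): yes — every world has a successor (e.g. w1 R w1).
Reflexive (axiom T): yes — every world is R-related to itself.
Transitive (axiom 4): yes — every two-step R-path is closed by a direct edge.
Euclidean (axiom 5): yes — any two successors of a common world are R-related.
So F validates K, D, T, S4, S5. The strongest is S5.

S5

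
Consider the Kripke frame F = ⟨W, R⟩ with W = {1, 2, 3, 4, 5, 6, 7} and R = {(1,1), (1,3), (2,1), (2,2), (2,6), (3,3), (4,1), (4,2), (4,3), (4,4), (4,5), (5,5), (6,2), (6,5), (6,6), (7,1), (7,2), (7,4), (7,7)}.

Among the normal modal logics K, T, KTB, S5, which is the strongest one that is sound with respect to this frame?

Reflexive (axiom T): yes — every world is R-related to itself.
Symmetric (axiom B): no — 1 R 3 but not 3 R 1.
Euclidean (axiom 5): no — 2 R 1 and 2 R 6, but not 1 R 6.
So F validates K, T; KTB would additionally require R to be symmetric. The strongest is T.

T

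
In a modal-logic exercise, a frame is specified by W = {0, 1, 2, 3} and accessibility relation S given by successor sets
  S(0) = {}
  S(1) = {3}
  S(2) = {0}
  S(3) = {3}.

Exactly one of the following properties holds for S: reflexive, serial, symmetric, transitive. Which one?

transitive

Reflexive: no — 0 is not related to itself.
Serial: no — 0 has no S-successor.
Symmetric: no — 1 S 3 but not 3 S 1.
Transitive: yes — every two-step S-path is closed by a direct edge.
Only transitive holds.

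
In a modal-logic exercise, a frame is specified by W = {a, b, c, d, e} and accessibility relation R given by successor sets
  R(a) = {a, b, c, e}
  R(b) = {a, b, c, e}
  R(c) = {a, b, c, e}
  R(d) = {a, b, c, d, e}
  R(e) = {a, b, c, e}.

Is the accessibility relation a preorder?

Yes

Reflexive: yes — every world is R-related to itself.
Transitive: yes — every two-step R-path is closed by a direct edge.
So R is a preorder.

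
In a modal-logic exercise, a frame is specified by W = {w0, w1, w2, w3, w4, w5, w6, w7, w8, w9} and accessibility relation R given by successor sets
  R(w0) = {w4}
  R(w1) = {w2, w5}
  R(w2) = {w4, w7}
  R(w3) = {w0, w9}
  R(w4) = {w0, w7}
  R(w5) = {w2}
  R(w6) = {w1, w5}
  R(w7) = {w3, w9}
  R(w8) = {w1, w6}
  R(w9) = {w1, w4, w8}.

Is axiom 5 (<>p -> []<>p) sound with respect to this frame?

By correspondence theory, 5 is valid on a frame iff R is Euclidean.
Euclidean: no — w1 R w2 and w1 R w5, but not w2 R w5.

No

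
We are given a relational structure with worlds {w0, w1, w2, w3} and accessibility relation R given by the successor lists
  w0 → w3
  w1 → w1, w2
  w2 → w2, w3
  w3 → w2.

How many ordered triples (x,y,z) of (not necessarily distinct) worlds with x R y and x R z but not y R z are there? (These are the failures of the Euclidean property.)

3

Enumerating: (w0,w3,w3), (w1,w2,w1), (w2,w3,w3).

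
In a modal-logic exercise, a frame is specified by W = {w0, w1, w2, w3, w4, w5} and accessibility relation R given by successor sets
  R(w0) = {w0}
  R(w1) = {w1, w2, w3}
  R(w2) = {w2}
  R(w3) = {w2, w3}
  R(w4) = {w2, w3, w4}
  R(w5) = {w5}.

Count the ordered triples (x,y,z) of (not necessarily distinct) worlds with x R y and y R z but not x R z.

0

R is transitive; there are no such tuples.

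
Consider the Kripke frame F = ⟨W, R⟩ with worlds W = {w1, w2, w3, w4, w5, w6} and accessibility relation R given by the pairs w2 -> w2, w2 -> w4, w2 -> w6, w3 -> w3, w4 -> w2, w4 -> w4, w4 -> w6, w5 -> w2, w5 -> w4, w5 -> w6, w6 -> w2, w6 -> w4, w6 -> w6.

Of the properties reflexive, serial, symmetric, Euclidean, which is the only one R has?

Reflexive: no — w1 is not related to itself.
Serial: no — w1 has no R-successor.
Symmetric: no — w5 R w2 but not w2 R w5.
Euclidean: yes — any two successors of a common world are R-related.
Only Euclidean holds.

Euclidean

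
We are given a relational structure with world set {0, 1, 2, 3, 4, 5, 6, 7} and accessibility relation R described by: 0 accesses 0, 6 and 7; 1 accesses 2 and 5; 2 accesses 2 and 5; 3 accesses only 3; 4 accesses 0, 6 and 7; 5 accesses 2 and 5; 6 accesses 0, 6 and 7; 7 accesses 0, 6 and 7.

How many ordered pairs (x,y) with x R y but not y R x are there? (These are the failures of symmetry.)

5

Enumerating: (1,2), (1,5), (4,0), (4,6), (4,7).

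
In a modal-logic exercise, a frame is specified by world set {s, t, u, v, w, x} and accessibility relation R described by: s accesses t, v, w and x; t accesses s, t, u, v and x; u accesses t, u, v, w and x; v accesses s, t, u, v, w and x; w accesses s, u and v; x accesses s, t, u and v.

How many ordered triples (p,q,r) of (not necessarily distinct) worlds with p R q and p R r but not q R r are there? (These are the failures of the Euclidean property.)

Enumerating: (s,t,w), (s,w,t), (s,w,w), (s,w,x), (s,x,w), (s,x,x), (t,s,s), (t,s,u), (t,u,s), (t,x,x), (u,t,w), (u,w,t), … and 19 more.
Total: 31.

31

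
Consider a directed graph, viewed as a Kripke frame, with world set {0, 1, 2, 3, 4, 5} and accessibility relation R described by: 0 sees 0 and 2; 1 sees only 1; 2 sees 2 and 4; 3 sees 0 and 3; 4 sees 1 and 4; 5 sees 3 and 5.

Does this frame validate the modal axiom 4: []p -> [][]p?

The schema 4 characterises exactly the transitive frames.
Transitive: no — 0 R 2 and 2 R 4, but not 0 R 4.

No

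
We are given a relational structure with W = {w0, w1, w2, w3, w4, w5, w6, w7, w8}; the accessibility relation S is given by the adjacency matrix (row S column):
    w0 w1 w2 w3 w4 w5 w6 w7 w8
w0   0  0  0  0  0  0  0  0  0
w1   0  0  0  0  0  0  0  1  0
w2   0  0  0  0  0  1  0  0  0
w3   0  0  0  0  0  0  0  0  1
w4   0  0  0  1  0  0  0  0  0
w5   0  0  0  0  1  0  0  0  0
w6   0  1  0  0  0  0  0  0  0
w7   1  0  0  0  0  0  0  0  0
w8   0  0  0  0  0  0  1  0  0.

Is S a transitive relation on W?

Transitive: no — w1 S w7 and w7 S w0, but not w1 S w0.

No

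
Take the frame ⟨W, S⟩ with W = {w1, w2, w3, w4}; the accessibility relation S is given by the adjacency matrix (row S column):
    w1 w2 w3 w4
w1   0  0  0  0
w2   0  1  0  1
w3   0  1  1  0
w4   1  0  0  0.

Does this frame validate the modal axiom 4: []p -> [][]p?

No

The schema 4 characterises exactly the transitive frames.
Transitive: no — w2 S w4 and w4 S w1, but not w2 S w1.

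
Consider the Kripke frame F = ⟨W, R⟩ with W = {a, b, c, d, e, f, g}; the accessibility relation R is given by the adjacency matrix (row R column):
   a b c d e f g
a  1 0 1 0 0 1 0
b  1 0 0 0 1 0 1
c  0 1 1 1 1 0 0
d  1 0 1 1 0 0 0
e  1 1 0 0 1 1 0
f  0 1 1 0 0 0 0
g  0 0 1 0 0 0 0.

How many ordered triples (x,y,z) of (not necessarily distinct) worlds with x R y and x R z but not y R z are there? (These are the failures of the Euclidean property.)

Enumerating: (a,c,a), (a,c,f), (a,f,a), (a,f,f), (b,a,e), (b,a,g), (b,e,g), (b,g,a), (b,g,e), (b,g,g), (c,b,b), (c,b,c), … and 16 more.
Total: 28.

28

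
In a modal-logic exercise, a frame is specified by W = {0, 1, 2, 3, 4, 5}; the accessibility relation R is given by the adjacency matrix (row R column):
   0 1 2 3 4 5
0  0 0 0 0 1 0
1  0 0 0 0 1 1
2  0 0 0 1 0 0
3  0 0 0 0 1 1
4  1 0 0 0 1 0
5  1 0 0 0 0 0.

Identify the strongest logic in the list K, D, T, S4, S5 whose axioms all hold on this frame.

Serial (axiom D): yes — every world has a successor (e.g. 0 R 4).
Reflexive (axiom T): no — 0 is not related to itself.
Transitive (axiom 4): no — 1 R 4 and 4 R 0, but not 1 R 0.
Euclidean (axiom 5): no — 1 R 4 and 1 R 5, but not 4 R 5.
So F validates K, D; T would additionally require R to be reflexive. The strongest is D.

D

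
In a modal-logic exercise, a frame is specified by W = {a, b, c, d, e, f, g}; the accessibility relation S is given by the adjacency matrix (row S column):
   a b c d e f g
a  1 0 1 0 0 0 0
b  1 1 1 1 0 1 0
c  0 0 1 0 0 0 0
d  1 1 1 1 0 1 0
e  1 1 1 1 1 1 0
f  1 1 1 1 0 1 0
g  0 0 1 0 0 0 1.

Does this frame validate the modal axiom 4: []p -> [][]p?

Axiom 4 corresponds to the accessibility relation being transitive.
Transitive: yes — every two-step S-path is closed by a direct edge.

Yes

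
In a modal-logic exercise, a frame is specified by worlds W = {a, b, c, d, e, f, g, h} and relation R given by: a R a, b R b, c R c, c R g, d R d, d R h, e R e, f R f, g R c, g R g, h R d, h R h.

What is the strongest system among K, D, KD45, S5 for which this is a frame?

S5

Serial (axiom D): yes — every world has a successor (e.g. a R a).
Euclidean (axiom 5): yes — any two successors of a common world are R-related.
Transitive (axiom 4): yes — every two-step R-path is closed by a direct edge.
Reflexive (axiom T): yes — every world is R-related to itself.
So F validates K, D, KD45, S5. The strongest is S5.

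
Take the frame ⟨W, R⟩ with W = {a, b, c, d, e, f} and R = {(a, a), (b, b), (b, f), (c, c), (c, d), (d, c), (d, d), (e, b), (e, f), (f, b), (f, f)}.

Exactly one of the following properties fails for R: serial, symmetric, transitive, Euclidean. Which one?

Serial: yes — every world has a successor (e.g. a R a).
Symmetric: no — e R b but not b R e.
Transitive: yes — every two-step R-path is closed by a direct edge.
Euclidean: yes — any two successors of a common world are R-related.
Only symmetric fails.

symmetric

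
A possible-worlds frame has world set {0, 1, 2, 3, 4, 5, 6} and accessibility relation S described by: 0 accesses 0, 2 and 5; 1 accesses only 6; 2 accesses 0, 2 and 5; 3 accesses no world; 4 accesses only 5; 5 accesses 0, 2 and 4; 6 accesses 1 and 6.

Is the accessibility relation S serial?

No

Serial: no — 3 has no S-successor.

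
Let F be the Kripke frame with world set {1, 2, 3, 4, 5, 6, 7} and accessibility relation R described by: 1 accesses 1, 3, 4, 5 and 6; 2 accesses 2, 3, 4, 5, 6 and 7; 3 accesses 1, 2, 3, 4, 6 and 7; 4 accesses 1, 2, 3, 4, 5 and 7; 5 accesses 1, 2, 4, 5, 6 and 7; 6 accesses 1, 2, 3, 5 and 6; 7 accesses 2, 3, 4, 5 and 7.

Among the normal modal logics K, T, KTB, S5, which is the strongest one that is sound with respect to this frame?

KTB

Reflexive (axiom T): yes — every world is R-related to itself.
Symmetric (axiom B): yes — every pair in R has its reverse in R.
Euclidean (axiom 5): no — 1 R 3 and 1 R 5, but not 3 R 5.
So F validates K, T, KTB; S5 would additionally require R to be Euclidean. The strongest is KTB.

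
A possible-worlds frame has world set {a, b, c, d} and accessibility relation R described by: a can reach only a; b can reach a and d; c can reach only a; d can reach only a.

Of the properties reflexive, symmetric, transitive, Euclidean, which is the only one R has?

transitive

Reflexive: no — b is not related to itself.
Symmetric: no — b R a but not a R b.
Transitive: yes — every two-step R-path is closed by a direct edge.
Euclidean: no — b R a and b R d, but not a R d.
Only transitive holds.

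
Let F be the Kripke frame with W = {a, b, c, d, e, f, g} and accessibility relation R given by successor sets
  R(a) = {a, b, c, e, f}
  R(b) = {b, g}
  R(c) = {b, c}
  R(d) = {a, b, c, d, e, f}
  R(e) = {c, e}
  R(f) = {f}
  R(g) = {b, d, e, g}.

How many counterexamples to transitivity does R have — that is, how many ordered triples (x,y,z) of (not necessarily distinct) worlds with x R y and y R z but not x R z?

10

Enumerating: (a,b,g), (b,g,d), (b,g,e), (c,b,g), (d,b,g), (e,c,b), (g,d,a), (g,d,c), (g,d,f), (g,e,c).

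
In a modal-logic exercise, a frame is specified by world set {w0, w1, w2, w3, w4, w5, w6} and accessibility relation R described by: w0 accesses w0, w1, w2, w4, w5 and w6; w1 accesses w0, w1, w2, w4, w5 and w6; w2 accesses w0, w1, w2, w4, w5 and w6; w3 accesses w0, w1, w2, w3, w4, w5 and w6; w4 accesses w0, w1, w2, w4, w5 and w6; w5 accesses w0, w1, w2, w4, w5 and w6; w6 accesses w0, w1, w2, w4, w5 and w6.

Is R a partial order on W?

Reflexive: yes — every world is R-related to itself.
Transitive: yes — every two-step R-path is closed by a direct edge.
Antisymmetric: no — w0 R w1 and w1 R w0 with w0 ≠ w1.
So R is not a partial order.

No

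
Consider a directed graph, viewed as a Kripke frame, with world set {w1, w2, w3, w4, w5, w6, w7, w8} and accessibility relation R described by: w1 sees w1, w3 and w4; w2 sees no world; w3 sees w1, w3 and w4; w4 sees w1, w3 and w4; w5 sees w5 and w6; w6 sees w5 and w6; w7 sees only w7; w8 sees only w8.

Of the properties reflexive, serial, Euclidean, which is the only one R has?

Reflexive: no — w2 is not related to itself.
Serial: no — w2 has no R-successor.
Euclidean: yes — any two successors of a common world are R-related.
Only Euclidean holds.

Euclidean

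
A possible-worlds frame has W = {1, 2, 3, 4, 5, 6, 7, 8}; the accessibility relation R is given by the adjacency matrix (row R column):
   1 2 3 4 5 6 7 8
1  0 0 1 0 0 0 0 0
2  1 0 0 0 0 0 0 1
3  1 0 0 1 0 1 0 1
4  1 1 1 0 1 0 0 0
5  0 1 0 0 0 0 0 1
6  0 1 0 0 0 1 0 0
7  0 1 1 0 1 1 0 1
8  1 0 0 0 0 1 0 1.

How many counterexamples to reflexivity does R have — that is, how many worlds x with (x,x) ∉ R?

Enumerating: 1, 2, 3, 4, 5, 7.

6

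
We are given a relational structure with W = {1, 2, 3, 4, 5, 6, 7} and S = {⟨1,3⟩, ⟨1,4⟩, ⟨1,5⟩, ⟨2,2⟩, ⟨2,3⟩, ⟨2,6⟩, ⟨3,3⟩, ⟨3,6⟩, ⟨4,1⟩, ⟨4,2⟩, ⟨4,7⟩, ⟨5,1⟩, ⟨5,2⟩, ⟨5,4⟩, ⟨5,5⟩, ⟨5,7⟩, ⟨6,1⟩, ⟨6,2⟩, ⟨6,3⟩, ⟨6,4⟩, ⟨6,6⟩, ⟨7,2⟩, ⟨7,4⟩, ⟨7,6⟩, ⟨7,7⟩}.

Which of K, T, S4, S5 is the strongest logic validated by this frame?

K

Reflexive (axiom T): no — 1 is not related to itself.
Transitive (axiom 4): no — 1 S 3 and 3 S 6, but not 1 S 6.
Euclidean (axiom 5): no — 1 S 3 and 1 S 4, but not 3 S 4.
So F validates K; T would additionally require S to be reflexive. The strongest is K.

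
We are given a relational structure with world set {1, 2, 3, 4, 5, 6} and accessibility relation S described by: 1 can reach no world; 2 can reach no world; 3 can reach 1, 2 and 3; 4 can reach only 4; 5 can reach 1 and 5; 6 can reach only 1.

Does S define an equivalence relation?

Reflexive: no — 1 is not related to itself.
Symmetric: no — 3 S 1 but not 1 S 3.
Transitive: yes — every two-step S-path is closed by a direct edge.
So S is not an equivalence relation.

No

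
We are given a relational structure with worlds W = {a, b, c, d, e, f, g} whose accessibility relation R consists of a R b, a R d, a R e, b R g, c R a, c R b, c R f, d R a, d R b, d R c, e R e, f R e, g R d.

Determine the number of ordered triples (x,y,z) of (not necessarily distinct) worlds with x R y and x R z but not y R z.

Enumerating: (a,b,b), (a,b,d), (a,b,e), (a,d,d), (a,d,e), (a,e,b), (a,e,d), (b,g,g), (c,a,a), (c,a,f), (c,b,a), (c,b,b), … and 11 more.
Total: 23.

23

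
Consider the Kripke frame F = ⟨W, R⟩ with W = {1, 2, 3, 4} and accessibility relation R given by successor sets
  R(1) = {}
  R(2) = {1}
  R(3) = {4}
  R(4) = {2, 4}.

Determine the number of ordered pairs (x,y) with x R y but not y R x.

Enumerating: (2,1), (3,4), (4,2).

3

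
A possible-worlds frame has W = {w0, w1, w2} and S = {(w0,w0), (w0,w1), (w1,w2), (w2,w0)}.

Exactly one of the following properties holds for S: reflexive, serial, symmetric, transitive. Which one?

Reflexive: no — w1 is not related to itself.
Serial: yes — every world has a successor (e.g. w0 S w0).
Symmetric: no — w0 S w1 but not w1 S w0.
Transitive: no — w0 S w1 and w1 S w2, but not w0 S w2.
Only serial holds.

serial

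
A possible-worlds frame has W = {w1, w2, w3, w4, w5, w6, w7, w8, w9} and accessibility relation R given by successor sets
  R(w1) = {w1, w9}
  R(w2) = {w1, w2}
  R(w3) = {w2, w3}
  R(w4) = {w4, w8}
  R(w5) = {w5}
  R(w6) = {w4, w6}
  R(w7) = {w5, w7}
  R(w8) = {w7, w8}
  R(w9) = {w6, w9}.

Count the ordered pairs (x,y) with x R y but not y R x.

8

Enumerating: (w1,w9), (w2,w1), (w3,w2), (w4,w8), (w6,w4), (w7,w5), (w8,w7), (w9,w6).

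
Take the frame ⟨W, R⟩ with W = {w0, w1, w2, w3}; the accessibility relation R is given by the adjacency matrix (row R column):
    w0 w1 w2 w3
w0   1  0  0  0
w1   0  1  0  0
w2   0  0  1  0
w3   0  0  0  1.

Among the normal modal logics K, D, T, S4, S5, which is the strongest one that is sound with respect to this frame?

Serial (axiom D): yes — every world has a successor (e.g. w0 R w0).
Reflexive (axiom T): yes — every world is R-related to itself.
Transitive (axiom 4): yes — every two-step R-path is closed by a direct edge.
Euclidean (axiom 5): yes — any two successors of a common world are R-related.
So F validates K, D, T, S4, S5. The strongest is S5.

S5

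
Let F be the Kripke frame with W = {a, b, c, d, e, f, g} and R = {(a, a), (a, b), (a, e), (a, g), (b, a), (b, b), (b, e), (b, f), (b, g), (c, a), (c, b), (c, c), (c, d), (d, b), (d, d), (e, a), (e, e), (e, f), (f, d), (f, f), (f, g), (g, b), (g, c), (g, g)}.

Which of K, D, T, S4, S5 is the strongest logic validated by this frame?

Serial (axiom D): yes — every world has a successor (e.g. a R a).
Reflexive (axiom T): yes — every world is R-related to itself.
Transitive (axiom 4): no — a R b and b R f, but not a R f.
Euclidean (axiom 5): no — a R e and a R b, but not e R b.
So F validates K, D, T; S4 would additionally require R to be transitive. The strongest is T.

T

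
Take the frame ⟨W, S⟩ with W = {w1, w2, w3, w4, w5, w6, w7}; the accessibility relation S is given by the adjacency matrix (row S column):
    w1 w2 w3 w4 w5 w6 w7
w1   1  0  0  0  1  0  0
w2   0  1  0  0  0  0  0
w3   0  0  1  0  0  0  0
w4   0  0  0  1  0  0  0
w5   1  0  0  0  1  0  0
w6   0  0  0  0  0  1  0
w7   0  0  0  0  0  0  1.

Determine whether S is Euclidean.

Euclidean: yes — any two successors of a common world are S-related.

Yes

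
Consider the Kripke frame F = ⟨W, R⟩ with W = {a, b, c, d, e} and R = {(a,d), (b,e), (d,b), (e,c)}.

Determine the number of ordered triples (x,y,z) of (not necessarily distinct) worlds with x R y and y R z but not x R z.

3

Enumerating: (a,d,b), (b,e,c), (d,b,e).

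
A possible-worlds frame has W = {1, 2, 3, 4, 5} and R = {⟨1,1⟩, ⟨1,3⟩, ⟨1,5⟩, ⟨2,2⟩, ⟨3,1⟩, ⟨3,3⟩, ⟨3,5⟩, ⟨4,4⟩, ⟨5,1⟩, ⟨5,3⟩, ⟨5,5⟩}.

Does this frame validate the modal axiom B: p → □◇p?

Yes

Axiom B corresponds to the accessibility relation being symmetric.
Symmetric: yes — every pair in R has its reverse in R.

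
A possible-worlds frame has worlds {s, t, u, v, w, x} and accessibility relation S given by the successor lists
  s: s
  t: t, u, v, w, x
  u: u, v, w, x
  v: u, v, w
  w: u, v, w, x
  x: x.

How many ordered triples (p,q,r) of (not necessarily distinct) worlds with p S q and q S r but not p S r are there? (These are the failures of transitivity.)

Enumerating: (v,u,x), (v,w,x).

2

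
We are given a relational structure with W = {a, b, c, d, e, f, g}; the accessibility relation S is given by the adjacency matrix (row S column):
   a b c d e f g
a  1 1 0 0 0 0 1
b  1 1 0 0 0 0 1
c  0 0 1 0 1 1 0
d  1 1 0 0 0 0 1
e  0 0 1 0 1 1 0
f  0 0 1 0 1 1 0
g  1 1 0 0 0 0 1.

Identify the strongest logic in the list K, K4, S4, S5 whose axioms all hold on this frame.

K4

Transitive (axiom 4): yes — every two-step S-path is closed by a direct edge.
Reflexive (axiom T): no — d is not related to itself.
Euclidean (axiom 5): yes — any two successors of a common world are S-related.
So F validates K, K4; S4 would additionally require S to be reflexive. The strongest is K4.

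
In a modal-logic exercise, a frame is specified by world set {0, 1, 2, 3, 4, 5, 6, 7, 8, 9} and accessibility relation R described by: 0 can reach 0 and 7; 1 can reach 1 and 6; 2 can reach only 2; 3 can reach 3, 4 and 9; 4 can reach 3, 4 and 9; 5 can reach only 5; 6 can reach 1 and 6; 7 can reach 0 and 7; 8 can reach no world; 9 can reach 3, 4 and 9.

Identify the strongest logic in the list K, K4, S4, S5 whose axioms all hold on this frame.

K4

Transitive (axiom 4): yes — every two-step R-path is closed by a direct edge.
Reflexive (axiom T): no — 8 is not related to itself.
Euclidean (axiom 5): yes — any two successors of a common world are R-related.
So F validates K, K4; S4 would additionally require R to be reflexive. The strongest is K4.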